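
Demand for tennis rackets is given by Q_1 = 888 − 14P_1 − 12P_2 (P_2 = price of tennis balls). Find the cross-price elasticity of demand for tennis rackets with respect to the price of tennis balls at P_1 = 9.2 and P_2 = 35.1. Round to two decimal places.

-1.25

At P_1 = 9.2 and P_2 = 35.1: Q_1 = 338.
∂Q_1/∂P_2 = -12.
ε = (∂Q_1/∂P_2)(P_2/Q_1) = -12 × (35.1/338) ≈ -1.25.
Since ε < 0, tennis rackets and tennis balls are complements.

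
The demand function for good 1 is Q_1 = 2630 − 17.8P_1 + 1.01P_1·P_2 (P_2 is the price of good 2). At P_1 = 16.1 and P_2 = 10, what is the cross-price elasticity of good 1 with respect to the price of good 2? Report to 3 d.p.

0.065

At P_1 = 16.1 and P_2 = 10: Q_1 = 2506.03.
∂Q_1/∂P_2 = 1.01P_1 = 1.01(16.1) = 16.2610.
ε = (∂Q_1/∂P_2)(P_2/Q_1) = 16.2610 × (10/2506.03) ≈ 0.065.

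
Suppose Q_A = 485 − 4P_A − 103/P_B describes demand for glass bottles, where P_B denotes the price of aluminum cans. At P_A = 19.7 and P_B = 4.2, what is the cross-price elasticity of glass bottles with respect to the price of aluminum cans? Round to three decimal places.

0.064

At P_A = 19.7 and P_B = 4.2: Q_A = 381.676.
∂Q_A/∂P_B = 103/P_B² = 5.8390.
ε = (∂Q_A/∂P_B)(P_B/Q_A) = 5.8390 × (4.2/381.676) ≈ 0.064.
ε > 0: substitutes.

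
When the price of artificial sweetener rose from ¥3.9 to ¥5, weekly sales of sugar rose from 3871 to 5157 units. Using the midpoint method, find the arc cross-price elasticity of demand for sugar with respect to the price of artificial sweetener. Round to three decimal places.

1.153

ΔQ_A = 5157 − 3871 = 1286; ΔP_B = 5 − 3.9 = 1.1.
Midpoints: Q̄_A = 4514.0, P̄_B = 4.45.
ε = (ΔQ_A/Q̄_A)/(ΔP_B/P̄_B) = (1286/4514.0)/(1.1/4.45) ≈ 1.153.
ε > 0: sugar and artificial sweetener are substitutes.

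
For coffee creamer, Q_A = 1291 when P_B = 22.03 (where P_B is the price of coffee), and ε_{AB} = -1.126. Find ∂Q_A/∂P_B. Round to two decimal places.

-65.99

ε = (∂Q_A/∂P_B)·(P_B/Q_A) ⇒ ∂Q_A/∂P_B = ε·Q_A/P_B = -1.126 × 1291/22.03 ≈ -65.99.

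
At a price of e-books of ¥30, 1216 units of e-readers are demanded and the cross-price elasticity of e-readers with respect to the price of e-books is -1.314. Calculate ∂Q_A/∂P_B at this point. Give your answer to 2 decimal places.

-53.26

ε = (∂Q_A/∂P_B)·(P_B/Q_A) ⇒ ∂Q_A/∂P_B = ε·Q_A/P_B = -1.314 × 1216/30 ≈ -53.26.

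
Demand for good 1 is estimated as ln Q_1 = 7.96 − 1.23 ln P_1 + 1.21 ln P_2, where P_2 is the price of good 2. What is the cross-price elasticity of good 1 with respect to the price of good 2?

In a log-linear (constant-elasticity) demand function, the coefficient on ln P_2 is the cross-price elasticity.
ε = 1.21. Positive, so good 1 and good 2 are substitutes.

1.21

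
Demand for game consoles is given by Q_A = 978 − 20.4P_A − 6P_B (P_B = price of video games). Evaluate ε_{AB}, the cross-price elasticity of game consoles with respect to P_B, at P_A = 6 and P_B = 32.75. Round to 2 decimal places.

At P_A = 6 and P_B = 32.75: Q_A = 659.1.
∂Q_A/∂P_B = -6.
ε = (∂Q_A/∂P_B)(P_B/Q_A) = -6 × (32.75/659.1) ≈ -0.30.
Since ε < 0, game consoles and video games are complements.

-0.30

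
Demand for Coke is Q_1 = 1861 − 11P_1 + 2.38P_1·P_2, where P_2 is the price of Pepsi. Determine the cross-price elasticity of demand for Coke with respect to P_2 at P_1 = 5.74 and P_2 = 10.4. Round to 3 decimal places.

At P_1 = 5.74 and P_2 = 10.4: Q_1 = 1939.936.
∂Q_1/∂P_2 = 2.38P_1 = 2.38(5.74) = 13.6612.
ε = (∂Q_1/∂P_2)(P_2/Q_1) = 13.6612 × (10.4/1939.936) ≈ 0.073.

0.073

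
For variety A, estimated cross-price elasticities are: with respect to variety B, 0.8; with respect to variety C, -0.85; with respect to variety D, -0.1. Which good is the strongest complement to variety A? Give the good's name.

Complements have ε < 0. The most negative value is -0.85 (variety C).

variety C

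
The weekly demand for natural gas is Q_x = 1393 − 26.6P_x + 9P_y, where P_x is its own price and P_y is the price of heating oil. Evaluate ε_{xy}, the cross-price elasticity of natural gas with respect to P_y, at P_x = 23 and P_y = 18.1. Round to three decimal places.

At P_x = 23 and P_y = 18.1: Q_x = 944.1.
∂Q_x/∂P_y = 9.
ε = (∂Q_x/∂P_y)(P_y/Q_x) = 9 × (18.1/944.1) ≈ 0.173.

0.173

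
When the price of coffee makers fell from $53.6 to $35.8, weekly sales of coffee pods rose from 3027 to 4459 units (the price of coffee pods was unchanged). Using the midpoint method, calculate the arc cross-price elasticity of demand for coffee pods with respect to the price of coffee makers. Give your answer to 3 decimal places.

ΔQ_A = 4459 − 3027 = 1432; ΔP_B = 35.8 − 53.6 = -17.8.
Midpoints: Q̄_A = 3743.0, P̄_B = 44.70.
ε = (ΔQ_A/Q̄_A)/(ΔP_B/P̄_B) = (1432/3743.0)/(-17.8/44.70) ≈ -0.961.

-0.961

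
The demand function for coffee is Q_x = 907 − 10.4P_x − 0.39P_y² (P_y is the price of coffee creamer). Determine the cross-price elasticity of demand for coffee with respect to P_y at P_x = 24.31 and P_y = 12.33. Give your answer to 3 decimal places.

At P_x = 24.31 and P_y = 12.33: Q_x = 594.885.
∂Q_x/∂P_y = -0.78P_y = -0.78(12.33) = -9.6174.
ε = (∂Q_x/∂P_y)(P_y/Q_x) = -9.6174 × (12.33/594.885) ≈ -0.199.

-0.199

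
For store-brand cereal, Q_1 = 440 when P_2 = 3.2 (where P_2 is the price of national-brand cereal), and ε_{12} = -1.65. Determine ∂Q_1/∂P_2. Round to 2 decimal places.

ε = (∂Q_1/∂P_2)·(P_2/Q_1) ⇒ ∂Q_1/∂P_2 = ε·Q_1/P_2 = -1.65 × 440/3.2 ≈ -226.88.

-226.88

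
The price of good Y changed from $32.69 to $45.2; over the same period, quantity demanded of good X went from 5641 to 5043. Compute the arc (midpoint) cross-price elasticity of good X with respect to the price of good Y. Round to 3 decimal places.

-0.348

ΔQ_X = 5043 − 5641 = -598; ΔP_Y = 45.2 − 32.69 = 12.51.
Midpoints: Q̄_X = 5342.0, P̄_Y = 38.95.
ε = (ΔQ_X/Q̄_X)/(ΔP_Y/P̄_Y) = (-598/5342.0)/(12.51/38.95) ≈ -0.348.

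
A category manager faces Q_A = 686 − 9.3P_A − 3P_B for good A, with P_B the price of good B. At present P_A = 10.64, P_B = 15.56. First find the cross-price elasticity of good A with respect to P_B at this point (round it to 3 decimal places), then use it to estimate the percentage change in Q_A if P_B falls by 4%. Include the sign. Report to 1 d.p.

0.3%

At P_A = 10.64, P_B = 15.56: Q_A = 540.368.
∂Q_A/∂P_B = -3.
ε = (∂Q_A/∂P_B)(P_B/Q_A) = -3.0000 × 15.56/540.368 ≈ -0.086.
%ΔQ_A ≈ ε × %ΔP_B = -0.086 × (-4%) = 0.3%.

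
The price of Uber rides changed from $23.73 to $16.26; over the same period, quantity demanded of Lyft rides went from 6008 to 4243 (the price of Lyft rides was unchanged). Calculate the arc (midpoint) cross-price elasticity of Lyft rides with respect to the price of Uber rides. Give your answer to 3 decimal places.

0.922

ΔQ_A = 4243 − 6008 = -1765; ΔP_B = 16.26 − 23.73 = -7.47.
Midpoints: Q̄_A = 5125.5, P̄_B = 20.00.
ε = (ΔQ_A/Q̄_A)/(ΔP_B/P̄_B) = (-1765/5125.5)/(-7.47/20.00) ≈ 0.922.
ε > 0: Lyft rides and Uber rides are substitutes.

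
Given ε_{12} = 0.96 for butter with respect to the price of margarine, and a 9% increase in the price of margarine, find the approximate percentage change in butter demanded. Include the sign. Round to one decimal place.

%ΔQ ≈ ε × %ΔP of margarine = 0.96 × (9%) = 8.6%.

8.6%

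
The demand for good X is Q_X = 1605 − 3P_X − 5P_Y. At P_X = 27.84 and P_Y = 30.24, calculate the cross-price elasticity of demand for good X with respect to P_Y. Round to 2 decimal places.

At P_X = 27.84 and P_Y = 30.24: Q_X = 1370.28.
∂Q_X/∂P_Y = -5.
ε = (∂Q_X/∂P_Y)(P_Y/Q_X) = -5 × (30.24/1370.28) ≈ -0.11.
Since ε < 0, good X and good Y are complements.

-0.11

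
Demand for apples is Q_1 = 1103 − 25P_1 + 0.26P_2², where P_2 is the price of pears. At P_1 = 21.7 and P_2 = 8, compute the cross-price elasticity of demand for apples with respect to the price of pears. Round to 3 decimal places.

At P_1 = 21.7 and P_2 = 8: Q_1 = 577.14.
∂Q_1/∂P_2 = 0.52P_2 = 0.52(8) = 4.1600.
ε = (∂Q_1/∂P_2)(P_2/Q_1) = 4.1600 × (8/577.14) ≈ 0.058.
ε > 0: substitutes.

0.058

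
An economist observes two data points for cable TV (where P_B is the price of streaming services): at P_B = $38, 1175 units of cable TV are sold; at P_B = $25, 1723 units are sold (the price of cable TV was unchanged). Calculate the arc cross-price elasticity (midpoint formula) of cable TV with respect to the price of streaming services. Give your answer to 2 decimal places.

-0.92

ΔQ_A = 1723 − 1175 = 548; ΔP_B = 25 − 38 = -13.
Midpoints: Q̄_A = 1449.0, P̄_B = 31.50.
ε = (ΔQ_A/Q̄_A)/(ΔP_B/P̄_B) = (548/1449.0)/(-13/31.50) ≈ -0.92.
ε < 0: cable TV and streaming services are complements.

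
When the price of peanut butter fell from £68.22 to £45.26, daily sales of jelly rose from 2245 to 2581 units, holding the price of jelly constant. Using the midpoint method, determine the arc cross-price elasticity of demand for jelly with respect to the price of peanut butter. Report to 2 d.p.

ΔQ_A = 2581 − 2245 = 336; ΔP_B = 45.26 − 68.22 = -22.96.
Midpoints: Q̄_A = 2413.0, P̄_B = 56.74.
ε = (ΔQ_A/Q̄_A)/(ΔP_B/P̄_B) = (336/2413.0)/(-22.96/56.74) ≈ -0.34.

-0.34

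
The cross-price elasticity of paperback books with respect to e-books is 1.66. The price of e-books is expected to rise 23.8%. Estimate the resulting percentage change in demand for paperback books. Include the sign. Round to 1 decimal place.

%ΔQ ≈ ε × %ΔP of e-books = 1.66 × (23.8%) = 39.5%.

39.5%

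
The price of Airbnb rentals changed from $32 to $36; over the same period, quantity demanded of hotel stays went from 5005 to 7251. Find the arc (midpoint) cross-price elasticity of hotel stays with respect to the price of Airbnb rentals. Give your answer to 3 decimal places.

3.115

ΔQ_A = 7251 − 5005 = 2246; ΔP_B = 36 − 32 = 4.
Midpoints: Q̄_A = 6128.0, P̄_B = 34.00.
ε = (ΔQ_A/Q̄_A)/(ΔP_B/P̄_B) = (2246/6128.0)/(4/34.00) ≈ 3.115.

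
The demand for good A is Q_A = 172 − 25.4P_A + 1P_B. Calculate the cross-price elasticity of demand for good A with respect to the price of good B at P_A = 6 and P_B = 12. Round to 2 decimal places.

0.38

At P_A = 6 and P_B = 12: Q_A = 31.6.
∂Q_A/∂P_B = 1.
ε = (∂Q_A/∂P_B)(P_B/Q_A) = 1 × (12/31.6) ≈ 0.38.
Since ε > 0, good A and good B are substitutes.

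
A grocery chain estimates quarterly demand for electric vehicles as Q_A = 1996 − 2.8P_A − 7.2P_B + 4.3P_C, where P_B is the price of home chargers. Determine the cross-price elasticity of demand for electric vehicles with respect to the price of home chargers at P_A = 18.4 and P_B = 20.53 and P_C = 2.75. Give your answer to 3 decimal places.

-0.082

At P_A = 18.4 and P_B = 20.53 and P_C = 2.75: Q_A = 1808.489.
∂Q_A/∂P_B = -7.2.
ε = (∂Q_A/∂P_B)(P_B/Q_A) = -7.2 × (20.53/1808.489) ≈ -0.082.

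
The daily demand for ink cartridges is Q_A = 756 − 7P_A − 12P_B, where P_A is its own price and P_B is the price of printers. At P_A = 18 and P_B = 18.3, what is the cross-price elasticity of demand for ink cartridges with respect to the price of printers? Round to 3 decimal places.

-0.535

At P_A = 18 and P_B = 18.3: Q_A = 410.4.
∂Q_A/∂P_B = -12.
ε = (∂Q_A/∂P_B)(P_B/Q_A) = -12 × (18.3/410.4) ≈ -0.535.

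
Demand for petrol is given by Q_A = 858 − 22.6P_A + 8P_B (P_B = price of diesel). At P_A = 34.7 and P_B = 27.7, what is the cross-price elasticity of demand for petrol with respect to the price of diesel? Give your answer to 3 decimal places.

0.750

At P_A = 34.7 and P_B = 27.7: Q_A = 295.38.
∂Q_A/∂P_B = 8.
ε = (∂Q_A/∂P_B)(P_B/Q_A) = 8 × (27.7/295.38) ≈ 0.750.
Since ε > 0, petrol and diesel are substitutes.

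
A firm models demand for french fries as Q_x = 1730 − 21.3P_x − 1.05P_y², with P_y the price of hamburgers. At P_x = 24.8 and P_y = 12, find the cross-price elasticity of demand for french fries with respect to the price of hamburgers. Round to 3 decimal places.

-0.288

At P_x = 24.8 and P_y = 12: Q_x = 1050.56.
∂Q_x/∂P_y = -2.1P_y = -2.1(12) = -25.2000.
ε = (∂Q_x/∂P_y)(P_y/Q_x) = -25.2000 × (12/1050.56) ≈ -0.288.
ε < 0: complements.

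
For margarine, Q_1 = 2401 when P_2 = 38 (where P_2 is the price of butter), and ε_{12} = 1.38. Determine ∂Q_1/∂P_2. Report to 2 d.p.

ε = (∂Q_1/∂P_2)·(P_2/Q_1) ⇒ ∂Q_1/∂P_2 = ε·Q_1/P_2 = 1.38 × 2401/38 ≈ 87.19.

87.19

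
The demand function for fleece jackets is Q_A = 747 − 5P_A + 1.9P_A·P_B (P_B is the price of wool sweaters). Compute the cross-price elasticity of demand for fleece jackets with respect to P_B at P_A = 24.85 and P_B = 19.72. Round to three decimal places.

0.599

At P_A = 24.85 and P_B = 19.72: Q_A = 1553.830.
∂Q_A/∂P_B = 1.9P_A = 1.9(24.85) = 47.2150.
ε = (∂Q_A/∂P_B)(P_B/Q_A) = 47.2150 × (19.72/1553.830) ≈ 0.599.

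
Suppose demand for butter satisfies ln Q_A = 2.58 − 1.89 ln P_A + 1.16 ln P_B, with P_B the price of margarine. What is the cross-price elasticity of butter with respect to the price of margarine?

In a log-linear (constant-elasticity) demand function, the coefficient on ln P_B is the cross-price elasticity.
ε = 1.16. Positive, so butter and margarine are substitutes.

1.16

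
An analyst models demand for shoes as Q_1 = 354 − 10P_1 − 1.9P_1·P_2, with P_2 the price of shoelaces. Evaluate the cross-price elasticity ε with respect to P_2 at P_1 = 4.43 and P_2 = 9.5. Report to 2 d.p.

-0.35

At P_1 = 4.43 and P_2 = 9.5: Q_1 = 229.738.
∂Q_1/∂P_2 = -1.9P_1 = -1.9(4.43) = -8.4170.
ε = (∂Q_1/∂P_2)(P_2/Q_1) = -8.4170 × (9.5/229.738) ≈ -0.35.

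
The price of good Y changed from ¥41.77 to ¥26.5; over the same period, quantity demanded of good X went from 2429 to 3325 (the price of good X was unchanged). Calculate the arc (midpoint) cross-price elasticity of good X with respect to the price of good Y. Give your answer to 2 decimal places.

ΔQ_X = 3325 − 2429 = 896; ΔP_Y = 26.5 − 41.77 = -15.27.
Midpoints: Q̄_X = 2877.0, P̄_Y = 34.14.
ε = (ΔQ_X/Q̄_X)/(ΔP_Y/P̄_Y) = (896/2877.0)/(-15.27/34.14) ≈ -0.70.

-0.70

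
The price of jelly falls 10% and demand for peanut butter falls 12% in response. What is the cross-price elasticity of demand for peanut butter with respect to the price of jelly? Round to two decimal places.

1.20

ε = (%ΔQ of peanut butter) / (%ΔP of jelly) = (-12%) / (-10%) ≈ 1.20.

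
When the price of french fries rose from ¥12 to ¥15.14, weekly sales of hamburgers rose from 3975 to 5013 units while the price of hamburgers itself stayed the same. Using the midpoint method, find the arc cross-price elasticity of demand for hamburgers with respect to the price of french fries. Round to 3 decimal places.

0.998

ΔQ_A = 5013 − 3975 = 1038; ΔP_B = 15.14 − 12 = 3.14.
Midpoints: Q̄_A = 4494.0, P̄_B = 13.57.
ε = (ΔQ_A/Q̄_A)/(ΔP_B/P̄_B) = (1038/4494.0)/(3.14/13.57) ≈ 0.998.
ε > 0: hamburgers and french fries are substitutes.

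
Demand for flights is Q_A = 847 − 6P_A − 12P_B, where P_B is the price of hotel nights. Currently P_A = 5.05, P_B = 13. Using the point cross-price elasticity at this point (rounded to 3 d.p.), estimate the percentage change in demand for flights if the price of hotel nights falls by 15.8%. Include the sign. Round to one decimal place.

At P_A = 5.05, P_B = 13: Q_A = 660.7.
∂Q_A/∂P_B = -12.
ε = (∂Q_A/∂P_B)(P_B/Q_A) = -12.0000 × 13/660.7 ≈ -0.236.
%ΔQ_A ≈ ε × %ΔP_B = -0.236 × (-15.8%) = 3.7%.

3.7%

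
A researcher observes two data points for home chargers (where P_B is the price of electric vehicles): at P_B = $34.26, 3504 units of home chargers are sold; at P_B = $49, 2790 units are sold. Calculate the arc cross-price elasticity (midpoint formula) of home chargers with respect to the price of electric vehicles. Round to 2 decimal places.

-0.64

ΔQ_A = 2790 − 3504 = -714; ΔP_B = 49 − 34.26 = 14.74.
Midpoints: Q̄_A = 3147.0, P̄_B = 41.63.
ε = (ΔQ_A/Q̄_A)/(ΔP_B/P̄_B) = (-714/3147.0)/(14.74/41.63) ≈ -0.64.
ε < 0: home chargers and electric vehicles are complements.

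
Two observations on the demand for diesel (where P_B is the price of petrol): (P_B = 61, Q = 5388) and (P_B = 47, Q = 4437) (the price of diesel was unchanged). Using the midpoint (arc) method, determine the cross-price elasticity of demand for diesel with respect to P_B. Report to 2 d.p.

ΔQ_A = 4437 − 5388 = -951; ΔP_B = 47 − 61 = -14.
Midpoints: Q̄_A = 4912.5, P̄_B = 54.00.
ε = (ΔQ_A/Q̄_A)/(ΔP_B/P̄_B) = (-951/4912.5)/(-14/54.00) ≈ 0.75.
ε > 0: diesel and petrol are substitutes.

0.75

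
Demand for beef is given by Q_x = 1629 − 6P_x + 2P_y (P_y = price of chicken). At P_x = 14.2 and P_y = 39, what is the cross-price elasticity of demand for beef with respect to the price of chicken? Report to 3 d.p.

At P_x = 14.2 and P_y = 39: Q_x = 1621.8.
∂Q_x/∂P_y = 2.
ε = (∂Q_x/∂P_y)(P_y/Q_x) = 2 × (39/1621.8) ≈ 0.048.

0.048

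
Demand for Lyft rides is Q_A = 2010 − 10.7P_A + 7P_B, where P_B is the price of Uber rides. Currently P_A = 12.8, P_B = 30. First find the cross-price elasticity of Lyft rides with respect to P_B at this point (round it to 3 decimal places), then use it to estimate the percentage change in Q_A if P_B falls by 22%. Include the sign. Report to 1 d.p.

-2.2%

At P_A = 12.8, P_B = 30: Q_A = 2083.04.
∂Q_A/∂P_B = 7.
ε = (∂Q_A/∂P_B)(P_B/Q_A) = 7.0000 × 30/2083.04 ≈ 0.101.
%ΔQ_A ≈ ε × %ΔP_B = 0.101 × (-22%) = -2.2%.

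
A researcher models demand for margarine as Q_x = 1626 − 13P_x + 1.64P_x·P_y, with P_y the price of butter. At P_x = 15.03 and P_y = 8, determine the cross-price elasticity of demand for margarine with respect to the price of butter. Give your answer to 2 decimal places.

At P_x = 15.03 and P_y = 8: Q_x = 1627.804.
∂Q_x/∂P_y = 1.64P_x = 1.64(15.03) = 24.6492.
ε = (∂Q_x/∂P_y)(P_y/Q_x) = 24.6492 × (8/1627.804) ≈ 0.12.

0.12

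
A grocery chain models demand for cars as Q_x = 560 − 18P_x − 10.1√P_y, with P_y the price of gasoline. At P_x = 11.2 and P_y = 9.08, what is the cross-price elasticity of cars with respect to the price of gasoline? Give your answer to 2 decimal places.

-0.05

At P_x = 11.2 and P_y = 9.08: Q_x = 327.966.
∂Q_x/∂P_y = -10.1/(2√P_y) = -10.1/(2√9.08) = -1.6759.
ε = (∂Q_x/∂P_y)(P_y/Q_x) = -1.6759 × (9.08/327.966) ≈ -0.05.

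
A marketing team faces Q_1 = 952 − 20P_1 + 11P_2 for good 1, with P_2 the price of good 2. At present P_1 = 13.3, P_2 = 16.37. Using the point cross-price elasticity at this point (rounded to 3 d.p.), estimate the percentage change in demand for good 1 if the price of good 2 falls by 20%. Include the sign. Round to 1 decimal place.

At P_1 = 13.3, P_2 = 16.37: Q_1 = 866.07.
∂Q_1/∂P_2 = 11.
ε = (∂Q_1/∂P_2)(P_2/Q_1) = 11.0000 × 16.37/866.07 ≈ 0.208.
%ΔQ_1 ≈ ε × %ΔP_2 = 0.208 × (-20%) = -4.2%.

-4.2%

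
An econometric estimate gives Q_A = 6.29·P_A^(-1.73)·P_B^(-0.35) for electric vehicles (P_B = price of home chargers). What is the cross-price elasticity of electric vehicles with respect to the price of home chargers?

In a log-linear (constant-elasticity) demand function, the coefficient on the exponent of P_B is the cross-price elasticity.
ε = -0.35. Negative, so electric vehicles and home chargers are complements.

-0.35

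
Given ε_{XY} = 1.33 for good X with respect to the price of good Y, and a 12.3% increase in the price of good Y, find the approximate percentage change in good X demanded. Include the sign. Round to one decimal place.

16.4%

%ΔQ ≈ ε × %ΔP of good Y = 1.33 × (12.3%) = 16.4%.
Demand for good X rises by about 16.4%.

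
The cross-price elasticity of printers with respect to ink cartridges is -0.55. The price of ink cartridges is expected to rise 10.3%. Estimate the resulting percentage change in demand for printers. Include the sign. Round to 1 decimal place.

-5.7%

%ΔQ ≈ ε × %ΔP of ink cartridges = -0.55 × (10.3%) = -5.7%.
Demand for printers falls by about 5.7%.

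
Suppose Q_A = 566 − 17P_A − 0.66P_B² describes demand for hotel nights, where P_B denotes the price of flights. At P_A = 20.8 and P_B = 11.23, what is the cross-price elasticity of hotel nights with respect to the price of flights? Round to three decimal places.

At P_A = 20.8 and P_B = 11.23: Q_A = 129.165.
∂Q_A/∂P_B = -1.32P_B = -1.32(11.23) = -14.8236.
ε = (∂Q_A/∂P_B)(P_B/Q_A) = -14.8236 × (11.23/129.165) ≈ -1.289.
ε < 0: complements.

-1.289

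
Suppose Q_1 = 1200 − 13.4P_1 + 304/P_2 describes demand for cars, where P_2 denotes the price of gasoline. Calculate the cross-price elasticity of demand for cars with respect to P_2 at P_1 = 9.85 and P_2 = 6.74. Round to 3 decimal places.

At P_1 = 9.85 and P_2 = 6.74: Q_1 = 1113.114.
∂Q_1/∂P_2 = −304/P_2² = -6.6920.
ε = (∂Q_1/∂P_2)(P_2/Q_1) = -6.6920 × (6.74/1113.114) ≈ -0.041.
ε < 0: complements.

-0.041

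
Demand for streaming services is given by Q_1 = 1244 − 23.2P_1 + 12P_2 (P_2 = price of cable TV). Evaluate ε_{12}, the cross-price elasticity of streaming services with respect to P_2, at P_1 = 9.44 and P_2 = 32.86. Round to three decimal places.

0.278

At P_1 = 9.44 and P_2 = 32.86: Q_1 = 1419.312.
∂Q_1/∂P_2 = 12.
ε = (∂Q_1/∂P_2)(P_2/Q_1) = 12 × (32.86/1419.312) ≈ 0.278.
Since ε > 0, streaming services and cable TV are substitutes.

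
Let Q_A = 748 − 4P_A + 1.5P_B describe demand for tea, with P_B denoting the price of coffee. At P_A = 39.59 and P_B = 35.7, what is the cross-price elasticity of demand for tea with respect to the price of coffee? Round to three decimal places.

0.083

At P_A = 39.59 and P_B = 35.7: Q_A = 643.19.
∂Q_A/∂P_B = 1.5.
ε = (∂Q_A/∂P_B)(P_B/Q_A) = 1.5 × (35.7/643.19) ≈ 0.083.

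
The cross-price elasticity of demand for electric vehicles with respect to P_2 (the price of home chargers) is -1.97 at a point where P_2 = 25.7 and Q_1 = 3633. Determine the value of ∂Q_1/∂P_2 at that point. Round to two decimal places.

-278.48

ε = (∂Q_1/∂P_2)·(P_2/Q_1) ⇒ ∂Q_1/∂P_2 = ε·Q_1/P_2 = -1.97 × 3633/25.7 ≈ -278.48.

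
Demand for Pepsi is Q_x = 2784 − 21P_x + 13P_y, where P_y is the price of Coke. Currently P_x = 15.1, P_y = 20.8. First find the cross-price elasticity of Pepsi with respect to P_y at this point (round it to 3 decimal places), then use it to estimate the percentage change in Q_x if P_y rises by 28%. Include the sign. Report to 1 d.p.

2.8%

At P_x = 15.1, P_y = 20.8: Q_x = 2737.3.
∂Q_x/∂P_y = 13.
ε = (∂Q_x/∂P_y)(P_y/Q_x) = 13.0000 × 20.8/2737.3 ≈ 0.099.
%ΔQ_x ≈ ε × %ΔP_y = 0.099 × (28%) = 2.8%.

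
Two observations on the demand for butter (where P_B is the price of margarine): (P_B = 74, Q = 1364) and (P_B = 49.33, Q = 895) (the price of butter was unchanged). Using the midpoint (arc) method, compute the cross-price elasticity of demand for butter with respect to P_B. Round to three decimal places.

ΔQ_A = 895 − 1364 = -469; ΔP_B = 49.33 − 74 = -24.67.
Midpoints: Q̄_A = 1129.5, P̄_B = 61.66.
ε = (ΔQ_A/Q̄_A)/(ΔP_B/P̄_B) = (-469/1129.5)/(-24.67/61.66) ≈ 1.038.
ε > 0: butter and margarine are substitutes.

1.038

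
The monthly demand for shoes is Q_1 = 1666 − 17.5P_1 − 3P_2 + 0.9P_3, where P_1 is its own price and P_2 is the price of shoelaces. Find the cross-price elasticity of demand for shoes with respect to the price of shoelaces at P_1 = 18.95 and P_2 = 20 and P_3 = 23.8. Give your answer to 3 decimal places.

-0.046

At P_1 = 18.95 and P_2 = 20 and P_3 = 23.8: Q_1 = 1295.795.
∂Q_1/∂P_2 = -3.
ε = (∂Q_1/∂P_2)(P_2/Q_1) = -3 × (20/1295.795) ≈ -0.046.
Since ε < 0, shoes and shoelaces are complements.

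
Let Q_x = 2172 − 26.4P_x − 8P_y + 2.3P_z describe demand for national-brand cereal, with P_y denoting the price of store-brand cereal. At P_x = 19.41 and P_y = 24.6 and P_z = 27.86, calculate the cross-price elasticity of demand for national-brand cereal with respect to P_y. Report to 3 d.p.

-0.129

At P_x = 19.41 and P_y = 24.6 and P_z = 27.86: Q_x = 1526.854.
∂Q_x/∂P_y = -8.
ε = (∂Q_x/∂P_y)(P_y/Q_x) = -8 × (24.6/1526.854) ≈ -0.129.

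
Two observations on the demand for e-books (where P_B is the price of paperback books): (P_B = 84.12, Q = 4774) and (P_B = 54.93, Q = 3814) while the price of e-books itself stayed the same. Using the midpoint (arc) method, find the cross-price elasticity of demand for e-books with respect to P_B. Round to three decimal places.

0.532

ΔQ_A = 3814 − 4774 = -960; ΔP_B = 54.93 − 84.12 = -29.19.
Midpoints: Q̄_A = 4294.0, P̄_B = 69.53.
ε = (ΔQ_A/Q̄_A)/(ΔP_B/P̄_B) = (-960/4294.0)/(-29.19/69.53) ≈ 0.532.
ε > 0: e-books and paperback books are substitutes.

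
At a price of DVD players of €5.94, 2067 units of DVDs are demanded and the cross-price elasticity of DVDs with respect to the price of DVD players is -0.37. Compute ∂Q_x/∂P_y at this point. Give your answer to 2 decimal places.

-128.75

ε = (∂Q_x/∂P_y)·(P_y/Q_x) ⇒ ∂Q_x/∂P_y = ε·Q_x/P_y = -0.37 × 2067/5.94 ≈ -128.75.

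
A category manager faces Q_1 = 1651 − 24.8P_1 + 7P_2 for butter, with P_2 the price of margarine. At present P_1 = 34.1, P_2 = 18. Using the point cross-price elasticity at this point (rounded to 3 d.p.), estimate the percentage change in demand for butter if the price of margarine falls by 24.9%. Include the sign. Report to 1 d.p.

At P_1 = 34.1, P_2 = 18: Q_1 = 931.32.
∂Q_1/∂P_2 = 7.
ε = (∂Q_1/∂P_2)(P_2/Q_1) = 7.0000 × 18/931.32 ≈ 0.135.
%ΔQ_1 ≈ ε × %ΔP_2 = 0.135 × (-24.9%) = -3.4%.

-3.4%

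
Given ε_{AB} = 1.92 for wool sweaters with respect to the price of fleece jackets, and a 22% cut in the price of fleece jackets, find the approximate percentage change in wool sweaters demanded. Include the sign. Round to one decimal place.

%ΔQ ≈ ε × %ΔP of fleece jackets = 1.92 × (-22%) = -42.2%.

-42.2%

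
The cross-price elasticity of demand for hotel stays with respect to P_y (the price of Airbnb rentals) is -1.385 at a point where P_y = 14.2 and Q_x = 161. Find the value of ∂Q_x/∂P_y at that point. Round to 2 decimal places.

-15.70

ε = (∂Q_x/∂P_y)·(P_y/Q_x) ⇒ ∂Q_x/∂P_y = ε·Q_x/P_y = -1.385 × 161/14.2 ≈ -15.70.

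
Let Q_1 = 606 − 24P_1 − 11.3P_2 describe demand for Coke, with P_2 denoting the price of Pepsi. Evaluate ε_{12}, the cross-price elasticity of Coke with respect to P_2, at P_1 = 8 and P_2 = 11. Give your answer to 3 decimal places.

At P_1 = 8 and P_2 = 11: Q_1 = 289.7.
∂Q_1/∂P_2 = -11.3.
ε = (∂Q_1/∂P_2)(P_2/Q_1) = -11.3 × (11/289.7) ≈ -0.429.

-0.429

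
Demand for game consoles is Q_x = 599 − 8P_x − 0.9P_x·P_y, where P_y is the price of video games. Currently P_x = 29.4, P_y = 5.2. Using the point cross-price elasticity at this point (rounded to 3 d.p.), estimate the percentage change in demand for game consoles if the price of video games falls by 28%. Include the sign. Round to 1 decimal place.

17.0%

At P_x = 29.4, P_y = 5.2: Q_x = 226.208.
∂Q_x/∂P_y = -0.9P_x = -26.4600.
ε = (∂Q_x/∂P_y)(P_y/Q_x) = -26.4600 × 5.2/226.208 ≈ -0.608.
%ΔQ_x ≈ ε × %ΔP_y = -0.608 × (-28%) = 17.0%.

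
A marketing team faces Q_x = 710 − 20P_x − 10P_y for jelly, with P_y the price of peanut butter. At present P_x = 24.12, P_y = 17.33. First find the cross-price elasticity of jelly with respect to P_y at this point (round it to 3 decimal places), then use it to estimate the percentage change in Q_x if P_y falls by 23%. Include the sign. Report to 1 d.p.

73.4%

At P_x = 24.12, P_y = 17.33: Q_x = 54.3.
∂Q_x/∂P_y = -10.
ε = (∂Q_x/∂P_y)(P_y/Q_x) = -10.0000 × 17.33/54.3 ≈ -3.192.
%ΔQ_x ≈ ε × %ΔP_y = -3.192 × (-23%) = 73.4%.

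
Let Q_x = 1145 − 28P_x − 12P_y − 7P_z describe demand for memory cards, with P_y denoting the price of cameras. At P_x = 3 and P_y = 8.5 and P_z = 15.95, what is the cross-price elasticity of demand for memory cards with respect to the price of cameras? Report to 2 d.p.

At P_x = 3 and P_y = 8.5 and P_z = 15.95: Q_x = 847.35.
∂Q_x/∂P_y = -12.
ε = (∂Q_x/∂P_y)(P_y/Q_x) = -12 × (8.5/847.35) ≈ -0.12.
Since ε < 0, memory cards and cameras are complements.

-0.12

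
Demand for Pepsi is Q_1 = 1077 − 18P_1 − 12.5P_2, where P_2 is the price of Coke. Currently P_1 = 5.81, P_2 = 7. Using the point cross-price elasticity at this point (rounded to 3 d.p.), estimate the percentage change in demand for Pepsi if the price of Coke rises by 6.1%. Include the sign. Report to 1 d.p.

At P_1 = 5.81, P_2 = 7: Q_1 = 884.92.
∂Q_1/∂P_2 = -12.5.
ε = (∂Q_1/∂P_2)(P_2/Q_1) = -12.5000 × 7/884.92 ≈ -0.099.
%ΔQ_1 ≈ ε × %ΔP_2 = -0.099 × (6.1%) = -0.6%.

-0.6%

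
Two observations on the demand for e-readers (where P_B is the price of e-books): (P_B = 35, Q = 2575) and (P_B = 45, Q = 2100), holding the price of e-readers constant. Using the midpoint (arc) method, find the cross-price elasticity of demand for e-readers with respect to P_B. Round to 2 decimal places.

-0.81

ΔQ_A = 2100 − 2575 = -475; ΔP_B = 45 − 35 = 10.
Midpoints: Q̄_A = 2337.5, P̄_B = 40.00.
ε = (ΔQ_A/Q̄_A)/(ΔP_B/P̄_B) = (-475/2337.5)/(10/40.00) ≈ -0.81.
ε < 0: e-readers and e-books are complements.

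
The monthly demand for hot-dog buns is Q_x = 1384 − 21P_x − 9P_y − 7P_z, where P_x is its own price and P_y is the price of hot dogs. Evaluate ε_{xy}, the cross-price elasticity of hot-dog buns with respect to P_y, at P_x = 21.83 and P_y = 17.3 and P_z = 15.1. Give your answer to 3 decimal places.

At P_x = 21.83 and P_y = 17.3 and P_z = 15.1: Q_x = 664.17.
∂Q_x/∂P_y = -9.
ε = (∂Q_x/∂P_y)(P_y/Q_x) = -9 × (17.3/664.17) ≈ -0.234.
Since ε < 0, hot-dog buns and hot dogs are complements.

-0.234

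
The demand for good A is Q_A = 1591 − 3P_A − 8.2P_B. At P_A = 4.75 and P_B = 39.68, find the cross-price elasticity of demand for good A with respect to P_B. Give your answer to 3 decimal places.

At P_A = 4.75 and P_B = 39.68: Q_A = 1251.374.
∂Q_A/∂P_B = -8.2.
ε = (∂Q_A/∂P_B)(P_B/Q_A) = -8.2 × (39.68/1251.374) ≈ -0.260.

-0.260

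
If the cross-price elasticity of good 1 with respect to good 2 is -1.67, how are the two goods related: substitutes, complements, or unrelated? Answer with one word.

complements

ε = -1.67 < 0, so a higher price of good 2 lowers demand for good 1: complements.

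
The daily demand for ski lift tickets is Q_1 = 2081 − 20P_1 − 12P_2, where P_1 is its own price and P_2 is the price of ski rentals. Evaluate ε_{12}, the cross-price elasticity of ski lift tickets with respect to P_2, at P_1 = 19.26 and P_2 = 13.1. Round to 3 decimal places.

-0.102

At P_1 = 19.26 and P_2 = 13.1: Q_1 = 1538.6.
∂Q_1/∂P_2 = -12.
ε = (∂Q_1/∂P_2)(P_2/Q_1) = -12 × (13.1/1538.6) ≈ -0.102.
Since ε < 0, ski lift tickets and ski rentals are complements.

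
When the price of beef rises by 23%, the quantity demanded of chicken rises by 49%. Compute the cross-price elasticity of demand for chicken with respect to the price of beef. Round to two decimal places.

ε = (%ΔQ of chicken) / (%ΔP of beef) = (49%) / (23%) ≈ 2.13.
Positive cross-price elasticity: substitutes.

2.13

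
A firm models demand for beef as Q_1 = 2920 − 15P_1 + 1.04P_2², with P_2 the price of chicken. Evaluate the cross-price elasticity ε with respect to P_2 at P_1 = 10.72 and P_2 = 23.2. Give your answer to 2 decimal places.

At P_1 = 10.72 and P_2 = 23.2: Q_1 = 3318.970.
∂Q_1/∂P_2 = 2.08P_2 = 2.08(23.2) = 48.2560.
ε = (∂Q_1/∂P_2)(P_2/Q_1) = 48.2560 × (23.2/3318.970) ≈ 0.34.

0.34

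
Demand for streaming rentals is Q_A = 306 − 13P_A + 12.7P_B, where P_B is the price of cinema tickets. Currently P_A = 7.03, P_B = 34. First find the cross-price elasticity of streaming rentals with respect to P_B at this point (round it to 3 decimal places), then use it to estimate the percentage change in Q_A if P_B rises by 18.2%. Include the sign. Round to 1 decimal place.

At P_A = 7.03, P_B = 34: Q_A = 646.41.
∂Q_A/∂P_B = 12.7.
ε = (∂Q_A/∂P_B)(P_B/Q_A) = 12.7000 × 34/646.41 ≈ 0.668.
%ΔQ_A ≈ ε × %ΔP_B = 0.668 × (18.2%) = 12.2%.

12.2%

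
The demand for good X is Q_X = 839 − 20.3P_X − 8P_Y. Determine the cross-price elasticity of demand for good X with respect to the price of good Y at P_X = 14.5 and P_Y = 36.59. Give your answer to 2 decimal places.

-1.16

At P_X = 14.5 and P_Y = 36.59: Q_X = 251.93.
∂Q_X/∂P_Y = -8.
ε = (∂Q_X/∂P_Y)(P_Y/Q_X) = -8 × (36.59/251.93) ≈ -1.16.
Since ε < 0, good X and good Y are complements.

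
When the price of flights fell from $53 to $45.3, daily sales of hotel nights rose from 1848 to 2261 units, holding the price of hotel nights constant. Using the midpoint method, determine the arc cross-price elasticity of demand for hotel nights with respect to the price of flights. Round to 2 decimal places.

ΔQ_A = 2261 − 1848 = 413; ΔP_B = 45.3 − 53 = -7.7.
Midpoints: Q̄_A = 2054.5, P̄_B = 49.15.
ε = (ΔQ_A/Q̄_A)/(ΔP_B/P̄_B) = (413/2054.5)/(-7.7/49.15) ≈ -1.28.

-1.28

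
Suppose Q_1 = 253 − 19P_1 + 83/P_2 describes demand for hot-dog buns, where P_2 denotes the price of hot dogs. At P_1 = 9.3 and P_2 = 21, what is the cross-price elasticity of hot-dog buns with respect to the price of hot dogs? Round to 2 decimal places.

-0.05

At P_1 = 9.3 and P_2 = 21: Q_1 = 80.252.
∂Q_1/∂P_2 = −83/P_2² = -0.1882.
ε = (∂Q_1/∂P_2)(P_2/Q_1) = -0.1882 × (21/80.252) ≈ -0.05.
ε < 0: complements.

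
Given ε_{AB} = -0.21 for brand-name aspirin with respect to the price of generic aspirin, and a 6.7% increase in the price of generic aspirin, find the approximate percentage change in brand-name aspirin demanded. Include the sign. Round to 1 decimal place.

-1.4%

%ΔQ ≈ ε × %ΔP of generic aspirin = -0.21 × (6.7%) = -1.4%.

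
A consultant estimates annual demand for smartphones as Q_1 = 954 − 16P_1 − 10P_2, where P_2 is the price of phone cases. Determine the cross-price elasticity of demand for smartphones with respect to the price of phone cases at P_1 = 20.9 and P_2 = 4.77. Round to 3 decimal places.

At P_1 = 20.9 and P_2 = 4.77: Q_1 = 571.9.
∂Q_1/∂P_2 = -10.
ε = (∂Q_1/∂P_2)(P_2/Q_1) = -10 × (4.77/571.9) ≈ -0.083.

-0.083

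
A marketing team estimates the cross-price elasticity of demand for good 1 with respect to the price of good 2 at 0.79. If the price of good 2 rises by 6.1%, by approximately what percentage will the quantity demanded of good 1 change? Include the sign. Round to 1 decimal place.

4.8%

%ΔQ ≈ ε × %ΔP of good 2 = 0.79 × (6.1%) = 4.8%.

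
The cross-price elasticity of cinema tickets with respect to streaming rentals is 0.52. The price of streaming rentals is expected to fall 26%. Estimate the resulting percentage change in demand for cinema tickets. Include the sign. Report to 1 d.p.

-13.5%

%ΔQ ≈ ε × %ΔP of streaming rentals = 0.52 × (-26%) = -13.5%.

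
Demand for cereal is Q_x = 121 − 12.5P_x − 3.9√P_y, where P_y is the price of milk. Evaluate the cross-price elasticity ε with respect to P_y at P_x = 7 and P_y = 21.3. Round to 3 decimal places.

At P_x = 7 and P_y = 21.3: Q_x = 15.501.
∂Q_x/∂P_y = -3.9/(2√P_y) = -3.9/(2√21.3) = -0.4225.
ε = (∂Q_x/∂P_y)(P_y/Q_x) = -0.4225 × (21.3/15.501) ≈ -0.581.
ε < 0: complements.

-0.581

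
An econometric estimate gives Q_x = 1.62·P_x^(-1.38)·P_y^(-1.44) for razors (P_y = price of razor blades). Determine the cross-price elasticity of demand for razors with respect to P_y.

-1.44

In a log-linear (constant-elasticity) demand function, the coefficient on the exponent of P_y is the cross-price elasticity.
ε = -1.44. Negative, so razors and razor blades are complements.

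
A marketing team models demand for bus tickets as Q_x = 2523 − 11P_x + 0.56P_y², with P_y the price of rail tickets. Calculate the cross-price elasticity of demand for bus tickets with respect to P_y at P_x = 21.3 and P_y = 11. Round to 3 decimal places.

At P_x = 21.3 and P_y = 11: Q_x = 2356.46.
∂Q_x/∂P_y = 1.12P_y = 1.12(11) = 12.3200.
ε = (∂Q_x/∂P_y)(P_y/Q_x) = 12.3200 × (11/2356.46) ≈ 0.058.
ε > 0: substitutes.

0.058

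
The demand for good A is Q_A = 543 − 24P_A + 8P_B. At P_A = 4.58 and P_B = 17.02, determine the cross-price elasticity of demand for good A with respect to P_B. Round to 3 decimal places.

0.239

At P_A = 4.58 and P_B = 17.02: Q_A = 569.24.
∂Q_A/∂P_B = 8.
ε = (∂Q_A/∂P_B)(P_B/Q_A) = 8 × (17.02/569.24) ≈ 0.239.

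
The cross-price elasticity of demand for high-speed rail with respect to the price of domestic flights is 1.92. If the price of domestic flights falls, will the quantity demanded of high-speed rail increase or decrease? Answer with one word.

ε > 0 and the price of domestic flights falls, so the quantity of high-speed rail moves in the same direction: it decreases.

decrease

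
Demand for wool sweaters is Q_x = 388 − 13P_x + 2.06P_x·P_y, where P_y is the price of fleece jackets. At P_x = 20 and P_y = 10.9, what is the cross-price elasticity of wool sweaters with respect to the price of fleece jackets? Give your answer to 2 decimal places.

0.78

At P_x = 20 and P_y = 10.9: Q_x = 577.08.
∂Q_x/∂P_y = 2.06P_x = 2.06(20) = 41.2000.
ε = (∂Q_x/∂P_y)(P_y/Q_x) = 41.2000 × (10.9/577.08) ≈ 0.78.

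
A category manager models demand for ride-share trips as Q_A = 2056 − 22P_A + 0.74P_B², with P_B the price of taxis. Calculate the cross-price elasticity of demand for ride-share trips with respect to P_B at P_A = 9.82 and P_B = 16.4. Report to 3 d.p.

0.195

At P_A = 9.82 and P_B = 16.4: Q_A = 2038.990.
∂Q_A/∂P_B = 1.48P_B = 1.48(16.4) = 24.2720.
ε = (∂Q_A/∂P_B)(P_B/Q_A) = 24.2720 × (16.4/2038.990) ≈ 0.195.
ε > 0: substitutes.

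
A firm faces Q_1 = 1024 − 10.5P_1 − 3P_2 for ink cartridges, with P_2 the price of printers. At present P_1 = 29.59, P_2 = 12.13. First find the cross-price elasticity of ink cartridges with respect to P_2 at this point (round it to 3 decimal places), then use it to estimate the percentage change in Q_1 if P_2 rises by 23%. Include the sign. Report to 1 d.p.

At P_1 = 29.59, P_2 = 12.13: Q_1 = 676.915.
∂Q_1/∂P_2 = -3.
ε = (∂Q_1/∂P_2)(P_2/Q_1) = -3.0000 × 12.13/676.915 ≈ -0.054.
%ΔQ_1 ≈ ε × %ΔP_2 = -0.054 × (23%) = -1.2%.

-1.2%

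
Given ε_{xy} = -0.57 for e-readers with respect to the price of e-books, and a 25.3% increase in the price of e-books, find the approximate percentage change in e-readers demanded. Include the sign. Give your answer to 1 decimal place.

%ΔQ ≈ ε × %ΔP of e-books = -0.57 × (25.3%) = -14.4%.

-14.4%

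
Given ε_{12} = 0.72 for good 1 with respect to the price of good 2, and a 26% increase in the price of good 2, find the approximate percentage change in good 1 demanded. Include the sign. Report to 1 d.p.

18.7%

%ΔQ ≈ ε × %ΔP of good 2 = 0.72 × (26%) = 18.7%.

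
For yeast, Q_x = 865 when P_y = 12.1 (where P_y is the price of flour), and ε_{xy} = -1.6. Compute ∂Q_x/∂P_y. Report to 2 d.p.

-114.38

ε = (∂Q_x/∂P_y)·(P_y/Q_x) ⇒ ∂Q_x/∂P_y = ε·Q_x/P_y = -1.6 × 865/12.1 ≈ -114.38.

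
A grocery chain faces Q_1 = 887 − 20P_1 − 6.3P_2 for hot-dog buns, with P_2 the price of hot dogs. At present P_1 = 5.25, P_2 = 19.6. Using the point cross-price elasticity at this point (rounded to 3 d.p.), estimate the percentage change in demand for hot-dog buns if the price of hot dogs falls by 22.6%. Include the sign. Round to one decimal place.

At P_1 = 5.25, P_2 = 19.6: Q_1 = 658.52.
∂Q_1/∂P_2 = -6.3.
ε = (∂Q_1/∂P_2)(P_2/Q_1) = -6.3000 × 19.6/658.52 ≈ -0.188.
%ΔQ_1 ≈ ε × %ΔP_2 = -0.188 × (-22.6%) = 4.2%.

4.2%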